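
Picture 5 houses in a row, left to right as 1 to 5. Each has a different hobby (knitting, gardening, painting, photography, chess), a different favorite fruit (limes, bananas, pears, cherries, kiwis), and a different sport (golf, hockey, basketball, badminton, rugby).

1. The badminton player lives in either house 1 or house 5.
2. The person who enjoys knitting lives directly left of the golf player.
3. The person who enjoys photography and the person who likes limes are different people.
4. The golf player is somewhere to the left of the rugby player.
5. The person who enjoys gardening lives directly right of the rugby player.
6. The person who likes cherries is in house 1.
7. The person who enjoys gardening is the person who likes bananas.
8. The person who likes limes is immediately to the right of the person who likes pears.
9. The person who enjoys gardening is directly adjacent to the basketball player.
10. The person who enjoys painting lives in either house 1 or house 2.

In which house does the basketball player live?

The person who likes cherries is in house 1 (clue 6).
The person who enjoys gardening is narrowed to house 4 or 5; consider each.
Placing it in house 5 leads to a contradiction, so it's in house 4.
From clue 5, the rugby player must be in house 3.
Clue 7: the person who likes bananas is in house 4.
House 4 sport: only hockey fits.
Clue 2 places the person who enjoys knitting in house 1.
From clue 8, the person who likes limes must be in house 3.
Clue 8: the person who likes pears is in house 2.
House 2's hobby must be painting (nothing else left).
House 5's favorite fruit must be kiwis (nothing else left).
So house 1 gets badminton for sport.
That leaves golf as the sport for house 2.
That leaves basketball as the sport for house 5.
From clue 3, the person who enjoys photography must be in house 5.
House 3 hobby: only chess fits.
So: house 1 = knitting/cherries/badminton, house 2 = painting/pears/golf, house 3 = chess/limes/rugby, house 4 = gardening/bananas/hockey, house 5 = photography/kiwis/basketball.

5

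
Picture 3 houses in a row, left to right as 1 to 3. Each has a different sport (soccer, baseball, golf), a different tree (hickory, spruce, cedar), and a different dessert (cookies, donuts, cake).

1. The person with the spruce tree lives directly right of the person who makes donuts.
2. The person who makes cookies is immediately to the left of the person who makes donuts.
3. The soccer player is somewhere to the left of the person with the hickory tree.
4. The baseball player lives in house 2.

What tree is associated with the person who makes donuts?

The person who makes cookies is in house 1 (clue 2).
By clue 2, the person who makes donuts is in house 2.
The baseball player is in house 2 (clue 4).
House 3 sport: only golf fits.
That leaves cedar as the tree for house 1.
House 3's dessert must be cake (nothing else left).
By clue 1, the person with the spruce tree is in house 3.
That leaves soccer as the sport for house 1.
House 2's tree must be hickory (nothing else left).
So: house 1 = soccer/cedar/cookies, house 2 = baseball/hickory/donuts, house 3 = golf/spruce/cake.

hickory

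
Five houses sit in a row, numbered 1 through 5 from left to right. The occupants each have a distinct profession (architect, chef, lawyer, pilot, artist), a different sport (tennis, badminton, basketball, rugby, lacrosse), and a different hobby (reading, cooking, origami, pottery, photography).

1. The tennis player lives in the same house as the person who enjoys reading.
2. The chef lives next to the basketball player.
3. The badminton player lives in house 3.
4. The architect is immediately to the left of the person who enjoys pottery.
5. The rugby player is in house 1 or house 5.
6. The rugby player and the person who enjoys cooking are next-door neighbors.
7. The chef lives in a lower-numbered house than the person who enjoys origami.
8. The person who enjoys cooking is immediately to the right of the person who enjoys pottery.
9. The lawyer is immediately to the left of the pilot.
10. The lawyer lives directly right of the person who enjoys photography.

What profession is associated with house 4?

The badminton player is in house 3 (clue 3).
From clue 8, the person who enjoys cooking must be in house 4.
Clue 8 places the person who enjoys pottery in house 3.
By clue 4, the architect is in house 2.
From clue 6, the rugby player must be in house 5.
House 3 profession: only lawyer fits.
The chef is in house 1 (clue 2).
By clue 2, the basketball player is in house 2.
Clue 9: the pilot is in house 4.
The person who enjoys photography is in house 2 (clue 10).
So house 5 gets artist for profession.
That leaves lacrosse as the sport for house 4.
That leaves reading as the hobby for house 1.
So house 5 gets origami for hobby.
That leaves tennis as the sport for house 1.
So: house 1 = chef/tennis/reading, house 2 = architect/basketball/photography, house 3 = lawyer/badminton/pottery, house 4 = pilot/lacrosse/cooking, house 5 = artist/rugby/origami.

pilot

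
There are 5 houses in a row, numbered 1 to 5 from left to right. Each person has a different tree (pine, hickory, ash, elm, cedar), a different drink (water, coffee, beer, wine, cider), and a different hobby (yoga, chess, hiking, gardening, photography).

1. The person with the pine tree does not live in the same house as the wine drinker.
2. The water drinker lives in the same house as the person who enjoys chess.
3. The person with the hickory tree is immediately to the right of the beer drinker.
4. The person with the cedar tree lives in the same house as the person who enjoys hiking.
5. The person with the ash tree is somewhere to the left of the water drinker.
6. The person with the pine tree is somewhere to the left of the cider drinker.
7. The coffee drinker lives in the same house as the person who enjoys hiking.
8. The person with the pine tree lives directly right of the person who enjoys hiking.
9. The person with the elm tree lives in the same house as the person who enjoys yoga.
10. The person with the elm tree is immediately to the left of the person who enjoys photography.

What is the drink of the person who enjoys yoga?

beer

House 5's tree must be hickory (nothing else left).
From clue 3, the beer drinker must be in house 4.
The cider drinker is narrowed to house 3 or 5; consider each.
Placing it in house 3 leads to a contradiction, so it's in house 5.
The person with the ash tree is narrowed to house 1 or 2; consider each.
Placing it in house 2 leads to a contradiction, so it's in house 1.
The only drink still possible for house 1 is wine.
House 1's hobby must be gardening (nothing else left).
House 5's hobby must be photography (nothing else left).
From clue 10, the person with the elm tree must be in house 4.
So house 2 gets cedar for tree.
The only tree still possible for house 3 is pine.
House 4's hobby must be yoga (nothing else left).
Clue 4 places the person who enjoys hiking in house 2.
From clue 7, the coffee drinker must be in house 2.
The only drink still possible for house 3 is water.
The only hobby still possible for house 3 is chess.
So: house 1 = ash/wine/gardening, house 2 = cedar/coffee/hiking, house 3 = pine/water/chess, house 4 = elm/beer/yoga, house 5 = hickory/cider/photography.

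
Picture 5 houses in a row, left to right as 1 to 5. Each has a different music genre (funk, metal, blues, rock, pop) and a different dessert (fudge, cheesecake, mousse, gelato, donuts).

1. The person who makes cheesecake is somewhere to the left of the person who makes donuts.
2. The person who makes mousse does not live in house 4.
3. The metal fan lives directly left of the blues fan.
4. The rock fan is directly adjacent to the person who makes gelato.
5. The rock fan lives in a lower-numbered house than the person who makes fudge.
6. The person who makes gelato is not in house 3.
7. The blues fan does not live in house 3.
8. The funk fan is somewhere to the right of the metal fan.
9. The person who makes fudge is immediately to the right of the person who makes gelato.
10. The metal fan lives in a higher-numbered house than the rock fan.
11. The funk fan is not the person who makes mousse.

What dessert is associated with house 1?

mousse

The blues fan is narrowed to house 4 or 5; consider each.
Placing it in house 5 leads to a contradiction, so it's in house 4.
By clue 3, the metal fan is in house 3.
The only music genre still possible for house 5 is funk.
House 5's dessert must be donuts (nothing else left).
That leaves cheesecake as the dessert for house 4.
The pop fan is narrowed to house 1 or 2; consider each.
Placing it in house 1 leads to a contradiction, so it's in house 2.
The only music genre still possible for house 1 is rock.
Clue 4 places the person who makes gelato in house 2.
From clue 9, the person who makes fudge must be in house 3.
House 1 dessert: only mousse fits.
So: house 1 = rock/mousse, house 2 = pop/gelato, house 3 = metal/fudge, house 4 = blues/cheesecake, house 5 = funk/donuts.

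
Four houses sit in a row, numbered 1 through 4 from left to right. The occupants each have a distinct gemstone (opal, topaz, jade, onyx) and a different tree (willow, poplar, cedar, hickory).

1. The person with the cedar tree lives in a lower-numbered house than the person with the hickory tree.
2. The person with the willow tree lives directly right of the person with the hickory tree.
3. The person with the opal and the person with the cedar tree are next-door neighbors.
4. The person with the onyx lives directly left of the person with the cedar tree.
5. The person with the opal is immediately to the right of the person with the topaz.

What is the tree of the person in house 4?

House 1 tree: only poplar fits.
The only tree still possible for house 4 is willow.
The person with the cedar tree is in house 2 (clue 1).
Clue 1 places the person with the hickory tree in house 3.
From clue 3, the person with the opal must be in house 3.
Clue 4: the person with the onyx is in house 1.
From clue 5, the person with the topaz must be in house 2.
The only gemstone still possible for house 4 is jade.
So: house 1 = onyx/poplar, house 2 = topaz/cedar, house 3 = opal/hickory, house 4 = jade/willow.

willow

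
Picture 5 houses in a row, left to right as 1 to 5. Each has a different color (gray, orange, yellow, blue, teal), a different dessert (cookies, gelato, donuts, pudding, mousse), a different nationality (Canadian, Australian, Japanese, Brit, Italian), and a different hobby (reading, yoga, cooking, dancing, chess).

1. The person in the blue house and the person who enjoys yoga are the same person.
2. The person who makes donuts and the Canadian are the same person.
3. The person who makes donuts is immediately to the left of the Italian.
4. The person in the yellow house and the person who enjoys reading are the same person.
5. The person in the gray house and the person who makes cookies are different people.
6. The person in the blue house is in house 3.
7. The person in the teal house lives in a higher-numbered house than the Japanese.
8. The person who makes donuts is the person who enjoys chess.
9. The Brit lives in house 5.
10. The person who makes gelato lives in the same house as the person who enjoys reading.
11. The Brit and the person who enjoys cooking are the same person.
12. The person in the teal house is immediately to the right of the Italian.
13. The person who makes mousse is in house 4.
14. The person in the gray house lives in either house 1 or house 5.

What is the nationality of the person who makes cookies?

The person in the blue house is in house 3 (clue 6).
Clue 9 places the Brit in house 5.
From clue 11, the person who enjoys cooking must be in house 5.
From clue 13, the person who makes mousse must be in house 4.
The person who enjoys yoga is in house 3 (clue 1).
So house 4 gets dancing for hobby.
From clue 8, the person who makes donuts must be in house 2.
The person who enjoys chess is in house 2 (clue 8).
The only hobby still possible for house 1 is reading.
From clue 2, the Canadian must be in house 2.
By clue 3, the Italian is in house 3.
Clue 4 places the person in the yellow house in house 1.
By clue 12, the person in the teal house is in house 4.
House 2's color must be orange (nothing else left).
The only color still possible for house 5 is gray.
That leaves gelato as the dessert for house 1.
Clue 5: the person who makes cookies is in house 3.
Clue 7 places the Japanese in house 1.
That leaves pudding as the dessert for house 5.
House 4's nationality must be Australian (nothing else left).
So: house 1 = yellow/gelato/Japanese/reading, house 2 = orange/donuts/Canadian/chess, house 3 = blue/cookies/Italian/yoga, house 4 = teal/mousse/Australian/dancing, house 5 = gray/pudding/Brit/cooking.

Italian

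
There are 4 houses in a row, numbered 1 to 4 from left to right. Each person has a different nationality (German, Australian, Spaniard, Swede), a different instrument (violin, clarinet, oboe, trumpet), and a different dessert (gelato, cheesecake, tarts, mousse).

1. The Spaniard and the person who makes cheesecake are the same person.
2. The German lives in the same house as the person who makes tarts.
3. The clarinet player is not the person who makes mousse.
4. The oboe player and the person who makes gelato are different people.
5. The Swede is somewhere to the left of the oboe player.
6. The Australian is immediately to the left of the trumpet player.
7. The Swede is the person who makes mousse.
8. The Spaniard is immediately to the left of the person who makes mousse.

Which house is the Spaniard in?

The only nationality still possible for house 4 is German.
Clue 2 places the person who makes tarts in house 4.
The Spaniard is narrowed to house 1 or 2; consider each.
Placing it in house 1 leads to a contradiction, so it's in house 2.
Clue 1: the person who makes cheesecake is in house 2.
By clue 8, the person who makes mousse is in house 3.
That leaves Australian as the nationality for house 1.
The only nationality still possible for house 3 is Swede.
House 1 dessert: only gelato fits.
Clue 5: the oboe player is in house 4.
Clue 6 places the trumpet player in house 2.
House 3's instrument must be violin (nothing else left).
House 1 instrument: only clarinet fits.
So: house 1 = Australian/clarinet/gelato, house 2 = Spaniard/trumpet/cheesecake, house 3 = Swede/violin/mousse, house 4 = German/oboe/tarts.

2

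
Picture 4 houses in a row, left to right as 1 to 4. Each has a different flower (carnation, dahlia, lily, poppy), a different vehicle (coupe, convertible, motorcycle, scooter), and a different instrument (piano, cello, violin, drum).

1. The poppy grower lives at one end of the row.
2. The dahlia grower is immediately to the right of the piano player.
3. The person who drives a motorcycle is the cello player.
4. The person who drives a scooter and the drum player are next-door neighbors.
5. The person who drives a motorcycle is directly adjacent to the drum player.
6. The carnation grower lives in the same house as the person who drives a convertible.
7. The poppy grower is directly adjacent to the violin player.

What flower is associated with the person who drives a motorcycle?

The poppy grower is narrowed to house 1 or 4; consider each.
Placing it in house 4 leads to a contradiction, so it's in house 1.
From clue 7, the violin player must be in house 2.
House 1's vehicle must be coupe (nothing else left).
The only instrument still possible for house 1 is piano.
From clue 2, the dahlia grower must be in house 2.
That leaves scooter as the vehicle for house 2.
Clue 4 places the drum player in house 3.
By clue 5, the person who drives a motorcycle is in house 4.
The only vehicle still possible for house 3 is convertible.
So house 4 gets cello for instrument.
The carnation grower is in house 3 (clue 6).
So house 4 gets lily for flower.
So: house 1 = poppy/coupe/piano, house 2 = dahlia/scooter/violin, house 3 = carnation/convertible/drum, house 4 = lily/motorcycle/cello.

lily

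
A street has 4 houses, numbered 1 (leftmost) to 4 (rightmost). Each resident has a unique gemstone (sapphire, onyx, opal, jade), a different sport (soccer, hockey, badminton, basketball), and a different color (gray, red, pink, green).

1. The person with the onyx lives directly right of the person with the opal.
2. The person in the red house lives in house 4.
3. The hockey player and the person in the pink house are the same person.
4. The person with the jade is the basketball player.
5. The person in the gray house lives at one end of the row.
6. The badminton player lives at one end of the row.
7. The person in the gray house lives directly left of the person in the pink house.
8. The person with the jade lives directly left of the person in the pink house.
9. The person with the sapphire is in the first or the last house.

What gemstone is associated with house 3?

onyx

The person in the red house is in house 4 (clue 2).
The person in the gray house is in house 1 (clue 7).
The person in the pink house is in house 2 (clue 7).
From clue 8, the person with the jade must be in house 1.
House 3 color: only green fits.
The hockey player is in house 2 (clue 3).
Clue 4: the basketball player is in house 1.
So house 2 gets opal for gemstone.
House 3's gemstone must be onyx (nothing else left).
House 4 gemstone: only sapphire fits.
The only sport still possible for house 3 is soccer.
House 4 sport: only badminton fits.
So: house 1 = jade/basketball/gray, house 2 = opal/hockey/pink, house 3 = onyx/soccer/green, house 4 = sapphire/badminton/red.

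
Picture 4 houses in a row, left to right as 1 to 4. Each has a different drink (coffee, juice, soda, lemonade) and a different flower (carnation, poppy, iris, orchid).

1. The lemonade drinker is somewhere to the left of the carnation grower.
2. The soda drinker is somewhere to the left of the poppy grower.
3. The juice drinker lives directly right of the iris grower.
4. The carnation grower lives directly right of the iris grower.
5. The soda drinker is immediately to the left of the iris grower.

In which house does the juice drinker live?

3

House 1's flower must be orchid (nothing else left).
The juice drinker is narrowed to house 3 or 4; consider each.
Placing it in house 4 leads to a contradiction, so it's in house 3.
Clue 3: the iris grower is in house 2.
From clue 4, the carnation grower must be in house 3.
Clue 5: the soda drinker is in house 1.
House 2 drink: only lemonade fits.
House 4's drink must be coffee (nothing else left).
House 4's flower must be poppy (nothing else left).
So: house 1 = soda/orchid, house 2 = lemonade/iris, house 3 = juice/carnation, house 4 = coffee/poppy.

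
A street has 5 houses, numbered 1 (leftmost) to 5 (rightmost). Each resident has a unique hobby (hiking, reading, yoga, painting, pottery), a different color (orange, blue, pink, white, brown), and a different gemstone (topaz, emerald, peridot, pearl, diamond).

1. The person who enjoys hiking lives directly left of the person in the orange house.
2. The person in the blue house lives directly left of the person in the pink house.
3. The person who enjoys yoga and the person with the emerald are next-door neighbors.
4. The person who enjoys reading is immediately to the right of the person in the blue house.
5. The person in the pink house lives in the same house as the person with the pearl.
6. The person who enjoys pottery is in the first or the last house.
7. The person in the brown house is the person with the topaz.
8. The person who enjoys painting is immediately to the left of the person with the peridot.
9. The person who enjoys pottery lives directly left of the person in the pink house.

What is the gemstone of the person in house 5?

From clue 9, the person who enjoys pottery must be in house 1.
By clue 9, the person in the pink house is in house 2.
From clue 2, the person in the blue house must be in house 1.
From clue 4, the person who enjoys reading must be in house 2.
Clue 5: the person with the pearl is in house 2.
The only hobby still possible for house 5 is yoga.
The person with the emerald is in house 4 (clue 3).
House 1 gemstone: only diamond fits.
The only gemstone still possible for house 3 is topaz.
The only gemstone still possible for house 5 is peridot.
From clue 7, the person in the brown house must be in house 3.
By clue 8, the person who enjoys painting is in house 4.
The only hobby still possible for house 3 is hiking.
By clue 1, the person in the orange house is in house 4.
The only color still possible for house 5 is white.
So: house 1 = pottery/blue/diamond, house 2 = reading/pink/pearl, house 3 = hiking/brown/topaz, house 4 = painting/orange/emerald, house 5 = yoga/white/peridot.

peridot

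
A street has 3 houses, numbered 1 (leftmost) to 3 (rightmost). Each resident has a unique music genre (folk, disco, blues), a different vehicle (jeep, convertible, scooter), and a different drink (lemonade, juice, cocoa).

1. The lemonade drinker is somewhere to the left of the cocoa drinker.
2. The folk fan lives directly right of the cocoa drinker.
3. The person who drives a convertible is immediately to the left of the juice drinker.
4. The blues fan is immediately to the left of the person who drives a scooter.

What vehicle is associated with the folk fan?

scooter

Clue 2: the folk fan is in house 3.
The cocoa drinker is in house 2 (clue 2).
So house 1 gets lemonade for drink.
House 3 drink: only juice fits.
By clue 3, the person who drives a convertible is in house 2.
That leaves jeep as the vehicle for house 1.
House 3's vehicle must be scooter (nothing else left).
From clue 4, the blues fan must be in house 2.
The only music genre still possible for house 1 is disco.
So: house 1 = disco/jeep/lemonade, house 2 = blues/convertible/cocoa, house 3 = folk/scooter/juice.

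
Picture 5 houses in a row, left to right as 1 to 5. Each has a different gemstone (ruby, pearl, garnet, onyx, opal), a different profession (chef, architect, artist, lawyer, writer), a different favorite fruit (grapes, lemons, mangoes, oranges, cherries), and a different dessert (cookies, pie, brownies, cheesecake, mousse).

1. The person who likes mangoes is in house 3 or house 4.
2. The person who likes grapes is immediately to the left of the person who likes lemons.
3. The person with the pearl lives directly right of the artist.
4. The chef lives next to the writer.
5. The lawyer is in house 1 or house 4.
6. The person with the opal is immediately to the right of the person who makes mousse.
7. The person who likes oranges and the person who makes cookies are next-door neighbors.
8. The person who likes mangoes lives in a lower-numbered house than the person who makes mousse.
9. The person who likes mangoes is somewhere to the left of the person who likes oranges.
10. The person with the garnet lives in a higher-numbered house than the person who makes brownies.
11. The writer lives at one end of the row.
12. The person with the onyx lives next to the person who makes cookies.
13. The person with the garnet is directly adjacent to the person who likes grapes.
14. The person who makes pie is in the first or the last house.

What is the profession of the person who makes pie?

writer

By clue 8, the person who likes mangoes is in house 3.
Clue 8: the person who makes mousse is in house 4.
The person with the opal is in house 5 (clue 6).
By clue 7, the person who likes oranges is in house 4.
That leaves ruby as the gemstone for house 1.
The person who likes lemons is in house 2 (clue 2).
Clue 13: the person with the garnet is in house 2.
So house 3 gets pearl for gemstone.
So house 4 gets onyx for gemstone.
The only favorite fruit still possible for house 1 is grapes.
House 5's favorite fruit must be cherries (nothing else left).
Clue 3: the artist is in house 2.
Clue 10 places the person who makes brownies in house 1.
The only profession still possible for house 3 is architect.
House 5 profession: only writer fits.
That leaves cheesecake as the dessert for house 2.
House 3's dessert must be cookies (nothing else left).
House 5's dessert must be pie (nothing else left).
House 1 profession: only lawyer fits.
House 4 profession: only chef fits.
So: house 1 = ruby/lawyer/grapes/brownies, house 2 = garnet/artist/lemons/cheesecake, house 3 = pearl/architect/mangoes/cookies, house 4 = onyx/chef/oranges/mousse, house 5 = opal/writer/cherries/pie.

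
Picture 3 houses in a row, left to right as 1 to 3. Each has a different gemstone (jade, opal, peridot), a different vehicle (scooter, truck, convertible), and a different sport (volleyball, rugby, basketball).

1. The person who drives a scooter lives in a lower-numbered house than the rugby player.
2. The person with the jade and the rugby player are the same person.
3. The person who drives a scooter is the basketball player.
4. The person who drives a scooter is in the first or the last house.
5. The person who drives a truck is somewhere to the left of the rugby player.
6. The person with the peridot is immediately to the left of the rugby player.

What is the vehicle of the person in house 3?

By clue 4, the person who drives a scooter is in house 1.
House 2's vehicle must be truck (nothing else left).
So house 3 gets convertible for vehicle.
Clue 3 places the basketball player in house 1.
The rugby player is in house 3 (clue 5).
Clue 6 places the person with the peridot in house 2.
The only gemstone still possible for house 1 is opal.
So house 3 gets jade for gemstone.
House 2 sport: only volleyball fits.
So: house 1 = opal/scooter/basketball, house 2 = peridot/truck/volleyball, house 3 = jade/convertible/rugby.

convertible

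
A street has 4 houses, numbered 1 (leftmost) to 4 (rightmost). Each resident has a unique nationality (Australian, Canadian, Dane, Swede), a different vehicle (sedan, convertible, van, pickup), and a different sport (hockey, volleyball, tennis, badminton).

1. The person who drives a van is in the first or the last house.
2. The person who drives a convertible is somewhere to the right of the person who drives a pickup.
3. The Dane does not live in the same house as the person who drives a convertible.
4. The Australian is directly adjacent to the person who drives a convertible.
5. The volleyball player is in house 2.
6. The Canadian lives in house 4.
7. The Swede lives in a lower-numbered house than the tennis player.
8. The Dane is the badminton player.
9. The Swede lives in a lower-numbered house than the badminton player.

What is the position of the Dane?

3

From clue 5, the volleyball player must be in house 2.
The Canadian is in house 4 (clue 6).
House 1 sport: only hockey fits.
Clue 8: the Dane is in house 3.
The badminton player is in house 3 (clue 8).
House 4 sport: only tennis fits.
The Australian is in house 1 (clue 4).
The person who drives a convertible is in house 2 (clue 4).
House 2 nationality: only Swede fits.
From clue 2, the person who drives a pickup must be in house 1.
That leaves sedan as the vehicle for house 3.
So house 4 gets van for vehicle.
So: house 1 = Australian/pickup/hockey, house 2 = Swede/convertible/volleyball, house 3 = Dane/sedan/badminton, house 4 = Canadian/van/tennis.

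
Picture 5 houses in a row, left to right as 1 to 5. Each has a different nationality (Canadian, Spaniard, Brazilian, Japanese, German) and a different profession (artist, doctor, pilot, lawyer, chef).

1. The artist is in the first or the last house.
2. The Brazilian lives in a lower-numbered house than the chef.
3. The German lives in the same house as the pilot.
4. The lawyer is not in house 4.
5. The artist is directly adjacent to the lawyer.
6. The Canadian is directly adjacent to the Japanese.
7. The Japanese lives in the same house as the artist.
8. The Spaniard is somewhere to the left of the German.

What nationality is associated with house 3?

Brazilian

Clue 5: the artist is in house 1.
By clue 5, the lawyer is in house 2.
Clue 7: the Japanese is in house 1.
From clue 6, the Canadian must be in house 2.
So house 5 gets German for nationality.
Clue 3: the pilot is in house 5.
House 3's profession must be doctor (nothing else left).
House 4's profession must be chef (nothing else left).
The Brazilian is in house 3 (clue 2).
House 4's nationality must be Spaniard (nothing else left).
So: house 1 = Japanese/artist, house 2 = Canadian/lawyer, house 3 = Brazilian/doctor, house 4 = Spaniard/chef, house 5 = German/pilot.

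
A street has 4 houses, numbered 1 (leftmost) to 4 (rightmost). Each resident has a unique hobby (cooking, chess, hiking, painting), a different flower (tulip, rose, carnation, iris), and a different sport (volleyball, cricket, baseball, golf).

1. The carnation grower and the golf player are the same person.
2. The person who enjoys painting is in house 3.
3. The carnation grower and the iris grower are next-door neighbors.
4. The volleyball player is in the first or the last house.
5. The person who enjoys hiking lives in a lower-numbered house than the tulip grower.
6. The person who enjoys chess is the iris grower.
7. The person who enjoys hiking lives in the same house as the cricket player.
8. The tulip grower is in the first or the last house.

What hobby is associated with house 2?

Clue 2 places the person who enjoys painting in house 3.
By clue 8, the tulip grower is in house 4.
So house 4 gets cooking for hobby.
The person who enjoys chess is narrowed to house 1 or 2; consider each.
Placing it in house 1 leads to a contradiction, so it's in house 2.
The iris grower is in house 2 (clue 6).
So house 1 gets hiking for hobby.
Clue 7 places the cricket player in house 1.
The only sport still possible for house 2 is baseball.
House 3 sport: only golf fits.
House 4 sport: only volleyball fits.
By clue 1, the carnation grower is in house 3.
The only flower still possible for house 1 is rose.
So: house 1 = hiking/rose/cricket, house 2 = chess/iris/baseball, house 3 = painting/carnation/golf, house 4 = cooking/tulip/volleyball.

chess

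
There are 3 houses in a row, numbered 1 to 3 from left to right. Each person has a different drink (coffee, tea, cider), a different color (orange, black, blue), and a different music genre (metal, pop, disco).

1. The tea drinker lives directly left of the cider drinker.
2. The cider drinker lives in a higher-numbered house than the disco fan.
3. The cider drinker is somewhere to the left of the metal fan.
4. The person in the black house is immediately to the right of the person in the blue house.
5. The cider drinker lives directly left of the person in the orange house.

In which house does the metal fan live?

From clue 3, the cider drinker must be in house 2.
From clue 3, the metal fan must be in house 3.
The person in the orange house is in house 3 (clue 5).
The only drink still possible for house 3 is coffee.
So house 1 gets blue for color.
House 2's color must be black (nothing else left).
The disco fan is in house 1 (clue 2).
House 1's drink must be tea (nothing else left).
House 2 music genre: only pop fits.
So: house 1 = tea/blue/disco, house 2 = cider/black/pop, house 3 = coffee/orange/metal.

3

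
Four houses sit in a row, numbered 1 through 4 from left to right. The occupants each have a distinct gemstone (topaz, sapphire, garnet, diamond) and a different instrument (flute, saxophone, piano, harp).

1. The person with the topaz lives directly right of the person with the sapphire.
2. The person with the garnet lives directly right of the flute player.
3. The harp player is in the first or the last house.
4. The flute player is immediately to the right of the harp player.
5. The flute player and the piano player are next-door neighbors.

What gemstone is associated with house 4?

Clue 4 places the flute player in house 2.
The harp player is in house 1 (clue 4).
House 4's instrument must be saxophone (nothing else left).
By clue 2, the person with the garnet is in house 3.
House 3's instrument must be piano (nothing else left).
Clue 1 places the person with the topaz in house 2.
By clue 1, the person with the sapphire is in house 1.
That leaves diamond as the gemstone for house 4.
So: house 1 = sapphire/harp, house 2 = topaz/flute, house 3 = garnet/piano, house 4 = diamond/saxophone.

diamond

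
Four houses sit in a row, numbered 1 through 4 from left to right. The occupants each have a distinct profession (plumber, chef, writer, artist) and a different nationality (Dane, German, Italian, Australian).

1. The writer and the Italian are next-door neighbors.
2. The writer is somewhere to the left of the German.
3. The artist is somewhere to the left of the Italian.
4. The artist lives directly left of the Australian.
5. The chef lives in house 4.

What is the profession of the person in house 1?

artist

By clue 5, the chef is in house 4.
House 1 nationality: only Dane fits.
The artist is narrowed to house 1 or 2 or 3; consider each.
Placing it in house 2 and house 3 leads to a contradiction, so it's in house 1.
The Australian is in house 2 (clue 4).
The plumber is narrowed to house 2 or 3; consider each.
Placing it in house 2 leads to a contradiction, so it's in house 3.
The only profession still possible for house 2 is writer.
Clue 1 places the Italian in house 3.
House 4's nationality must be German (nothing else left).
So: house 1 = artist/Dane, house 2 = writer/Australian, house 3 = plumber/Italian, house 4 = chef/German.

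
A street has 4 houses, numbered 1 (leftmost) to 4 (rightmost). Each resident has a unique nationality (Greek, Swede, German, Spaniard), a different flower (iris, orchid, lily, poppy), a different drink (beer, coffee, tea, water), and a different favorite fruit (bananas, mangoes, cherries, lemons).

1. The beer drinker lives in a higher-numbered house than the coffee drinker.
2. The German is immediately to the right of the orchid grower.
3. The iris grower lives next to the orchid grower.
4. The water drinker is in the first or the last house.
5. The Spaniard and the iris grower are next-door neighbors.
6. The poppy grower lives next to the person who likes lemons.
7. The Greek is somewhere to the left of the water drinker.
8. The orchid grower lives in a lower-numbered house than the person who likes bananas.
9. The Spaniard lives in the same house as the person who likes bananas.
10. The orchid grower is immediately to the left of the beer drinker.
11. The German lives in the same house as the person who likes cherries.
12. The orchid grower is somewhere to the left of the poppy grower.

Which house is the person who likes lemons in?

4

From clue 7, the water drinker must be in house 4.
The German is narrowed to house 2 or 3; consider each.
Placing it in house 3 leads to a contradiction, so it's in house 2.
From clue 2, the orchid grower must be in house 1.
The iris grower is in house 2 (clue 3).
By clue 5, the Spaniard is in house 3.
By clue 9, the person who likes bananas is in house 3.
By clue 10, the beer drinker is in house 2.
Clue 11 places the person who likes cherries in house 2.
That leaves Swede as the nationality for house 4.
House 1 drink: only coffee fits.
So house 3 gets tea for drink.
From clue 6, the poppy grower must be in house 3.
By clue 6, the person who likes lemons is in house 4.
That leaves Greek as the nationality for house 1.
House 4's flower must be lily (nothing else left).
So house 1 gets mangoes for favorite fruit.
So: house 1 = Greek/orchid/coffee/mangoes, house 2 = German/iris/beer/cherries, house 3 = Spaniard/poppy/tea/bananas, house 4 = Swede/lily/water/lemons.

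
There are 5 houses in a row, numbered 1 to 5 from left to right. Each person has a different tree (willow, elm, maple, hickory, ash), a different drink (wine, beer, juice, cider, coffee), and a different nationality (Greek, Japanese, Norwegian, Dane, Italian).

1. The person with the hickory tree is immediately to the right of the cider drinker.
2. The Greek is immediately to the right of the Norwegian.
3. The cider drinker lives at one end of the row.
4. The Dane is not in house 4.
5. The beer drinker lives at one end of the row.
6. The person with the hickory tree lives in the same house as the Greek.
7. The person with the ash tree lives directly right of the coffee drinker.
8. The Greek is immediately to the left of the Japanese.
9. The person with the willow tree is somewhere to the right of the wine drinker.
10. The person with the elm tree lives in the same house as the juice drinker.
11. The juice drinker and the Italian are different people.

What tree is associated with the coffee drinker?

The cider drinker is in house 1 (clue 3).
From clue 1, the person with the hickory tree must be in house 2.
By clue 6, the Greek is in house 2.
Clue 8 places the Japanese in house 3.
That leaves maple as the tree for house 1.
House 5's drink must be beer (nothing else left).
House 1 nationality: only Norwegian fits.
House 4 nationality: only Italian fits.
The only nationality still possible for house 5 is Dane.
From clue 11, the juice drinker must be in house 3.
The person with the elm tree is in house 3 (clue 10).
That leaves willow as the tree for house 4.
House 5 tree: only ash fits.
Clue 7: the coffee drinker is in house 4.
From clue 9, the wine drinker must be in house 2.
So: house 1 = maple/cider/Norwegian, house 2 = hickory/wine/Greek, house 3 = elm/juice/Japanese, house 4 = willow/coffee/Italian, house 5 = ash/beer/Dane.

willow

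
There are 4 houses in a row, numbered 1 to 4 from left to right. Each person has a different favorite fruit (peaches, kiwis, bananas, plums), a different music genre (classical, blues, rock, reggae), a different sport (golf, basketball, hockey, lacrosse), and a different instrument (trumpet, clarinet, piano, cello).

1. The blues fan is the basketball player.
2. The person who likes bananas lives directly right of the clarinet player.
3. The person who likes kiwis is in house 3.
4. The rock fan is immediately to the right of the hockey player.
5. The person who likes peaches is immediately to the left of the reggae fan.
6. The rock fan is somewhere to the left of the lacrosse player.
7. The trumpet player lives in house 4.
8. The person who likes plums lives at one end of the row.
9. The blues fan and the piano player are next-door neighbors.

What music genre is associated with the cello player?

rock

Clue 3 places the person who likes kiwis in house 3.
From clue 7, the trumpet player must be in house 4.
The person who likes bananas is narrowed to house 2 or 4; consider each.
Placing it in house 4 leads to a contradiction, so it's in house 2.
The clarinet player is in house 1 (clue 2).
The only favorite fruit still possible for house 4 is plums.
The reggae fan is in house 2 (clue 5).
So house 1 gets peaches for favorite fruit.
By clue 4, the hockey player is in house 2.
Clue 6 places the lacrosse player in house 4.
House 3 music genre: only rock fits.
The blues fan is in house 1 (clue 1).
From clue 1, the basketball player must be in house 1.
Clue 9 places the piano player in house 2.
House 4's music genre must be classical (nothing else left).
The only sport still possible for house 3 is golf.
That leaves cello as the instrument for house 3.
So: house 1 = peaches/blues/basketball/clarinet, house 2 = bananas/reggae/hockey/piano, house 3 = kiwis/rock/golf/cello, house 4 = plums/classical/lacrosse/trumpet.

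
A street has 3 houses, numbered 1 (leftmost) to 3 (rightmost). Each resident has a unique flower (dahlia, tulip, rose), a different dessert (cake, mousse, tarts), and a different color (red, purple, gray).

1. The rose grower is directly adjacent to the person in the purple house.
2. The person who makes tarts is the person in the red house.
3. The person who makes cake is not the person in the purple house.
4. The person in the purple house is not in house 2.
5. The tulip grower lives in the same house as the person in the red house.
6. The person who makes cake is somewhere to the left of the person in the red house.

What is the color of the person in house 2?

By clue 1, the rose grower is in house 2.
House 1's flower must be dahlia (nothing else left).
House 3 flower: only tulip fits.
By clue 5, the person in the red house is in house 3.
The only color still possible for house 1 is purple.
The only color still possible for house 2 is gray.
Clue 2: the person who makes tarts is in house 3.
By clue 3, the person who makes cake is in house 2.
House 1's dessert must be mousse (nothing else left).
So: house 1 = dahlia/mousse/purple, house 2 = rose/cake/gray, house 3 = tulip/tarts/red.

gray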